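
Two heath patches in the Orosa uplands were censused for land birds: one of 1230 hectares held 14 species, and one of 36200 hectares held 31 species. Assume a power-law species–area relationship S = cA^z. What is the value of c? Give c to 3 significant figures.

z = ln(S₂/S₁) / ln(A₂/A₁) = ln(31/14) / ln(36200/1230) = 0.7949 / 3.3820 = 0.2350
c = S₁ / A₁^z = 14 / 1230^0.2350 = 14 / 5.324 = 2.629

2.63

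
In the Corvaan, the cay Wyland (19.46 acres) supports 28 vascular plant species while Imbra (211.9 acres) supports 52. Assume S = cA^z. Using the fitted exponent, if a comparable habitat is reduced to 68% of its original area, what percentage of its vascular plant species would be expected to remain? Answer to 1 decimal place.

90.5%

z = ln(52/28) / ln(211.9/19.46) = 0.6190 / 2.3878 = 0.2593
S_new/S_old = (A_new/A_old)^z = 0.68^0.2593 = exp(0.2593 × -0.3857) = 0.9049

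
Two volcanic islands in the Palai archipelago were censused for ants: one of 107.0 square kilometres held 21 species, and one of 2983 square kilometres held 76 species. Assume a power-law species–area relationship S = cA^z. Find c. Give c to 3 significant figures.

z = ln(S₂/S₁) / ln(A₂/A₁) = ln(76/21) / ln(2983/107) = 1.2862 / 3.3279 = 0.3865
c = S₁ / A₁^z = 21 / 107^0.3865 = 21 / 6.086 = 3.45

3.45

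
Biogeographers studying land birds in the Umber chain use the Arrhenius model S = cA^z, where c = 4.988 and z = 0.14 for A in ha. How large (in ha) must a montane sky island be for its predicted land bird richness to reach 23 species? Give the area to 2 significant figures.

23 = 4.988 × A^0.14  ⇒  A^0.14 = 23/4.988 = 4.611
ln A = ln(4.611) / 0.14 = 1.5285 / 0.14 = 10.9176
A = e^10.9176 ≈ 55136 ha

55000 ha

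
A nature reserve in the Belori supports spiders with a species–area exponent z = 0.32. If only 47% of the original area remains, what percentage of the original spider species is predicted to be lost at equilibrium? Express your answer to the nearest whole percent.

21%

S_new/S_old = (A_new/A_old)^z = 0.47^0.32
= exp(0.32 × ln 0.47) = exp(0.32 × -0.7550) = exp(-0.2416) ≈ 0.7854
Fraction lost = 1 − 0.7854 = 0.2146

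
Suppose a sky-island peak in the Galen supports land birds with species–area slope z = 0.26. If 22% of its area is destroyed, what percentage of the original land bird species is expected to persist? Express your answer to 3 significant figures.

S_new/S_old = (A_new/A_old)^z = 0.78^0.26
= exp(0.26 × ln 0.78) = exp(0.26 × -0.2485) = exp(-0.0646) ≈ 0.9374

93.7%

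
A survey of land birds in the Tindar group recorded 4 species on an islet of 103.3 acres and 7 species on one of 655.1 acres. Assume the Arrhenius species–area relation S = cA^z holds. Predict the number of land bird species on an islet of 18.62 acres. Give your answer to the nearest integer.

z = ln(7/4) / ln(655.1/103.3) = 0.5596 / 1.8472 = 0.3030
c = 4 / 103.3^0.3030 = 4 / 4.076 = 0.9814
S₃ = 0.9814 × 18.62^0.3030 = 0.9814 × 2.425 ≈ 2.38

2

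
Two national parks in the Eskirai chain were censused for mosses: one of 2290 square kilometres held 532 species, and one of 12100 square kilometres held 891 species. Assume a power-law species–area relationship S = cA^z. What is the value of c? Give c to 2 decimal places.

z = ln(S₂/S₁) / ln(A₂/A₁) = ln(891/532) / ln(12100/2290) = 0.5157 / 1.6647 = 0.3098
c = S₁ / A₁^z = 532 / 2290^0.3098 = 532 / 10.99 = 48.42

48.42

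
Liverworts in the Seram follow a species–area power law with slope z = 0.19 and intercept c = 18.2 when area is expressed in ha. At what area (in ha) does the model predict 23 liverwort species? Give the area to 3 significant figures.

23 = 18.2 × A^0.19  ⇒  A^0.19 = 23/18.2 = 1.264
ln A = ln(1.264) / 0.19 = 0.2341 / 0.19 = 1.2320
A = e^1.2320 ≈ 3.428 ha

3.43 ha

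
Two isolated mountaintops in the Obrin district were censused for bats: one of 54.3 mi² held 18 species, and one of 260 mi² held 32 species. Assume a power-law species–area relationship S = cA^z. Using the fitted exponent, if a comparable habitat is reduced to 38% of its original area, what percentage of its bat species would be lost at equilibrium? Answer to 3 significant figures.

29.9%

z = ln(32/18) / ln(260/54.3) = 0.5754 / 1.5662 = 0.3674
S_new/S_old = (A_new/A_old)^z = 0.38^0.3674 = exp(0.3674 × -0.9676) = 0.7008
Fraction lost = 1 − 0.7008 = 0.2992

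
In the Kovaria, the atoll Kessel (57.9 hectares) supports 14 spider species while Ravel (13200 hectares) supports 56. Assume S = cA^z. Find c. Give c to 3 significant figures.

4.97

z = ln(S₂/S₁) / ln(A₂/A₁) = ln(56/14) / ln(13200/57.9) = 1.3863 / 5.4293 = 0.2553
c = S₁ / A₁^z = 14 / 57.9^0.2553 = 14 / 2.819 = 4.966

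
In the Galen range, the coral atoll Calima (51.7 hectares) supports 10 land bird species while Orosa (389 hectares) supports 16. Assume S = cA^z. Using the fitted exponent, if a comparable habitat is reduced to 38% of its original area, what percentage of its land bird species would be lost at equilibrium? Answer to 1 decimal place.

z = ln(16/10) / ln(389/51.7) = 0.4700 / 2.0181 = 0.2329
S_new/S_old = (A_new/A_old)^z = 0.38^0.2329 = exp(0.2329 × -0.9676) = 0.7982
Fraction lost = 1 − 0.7982 = 0.2018

20.2%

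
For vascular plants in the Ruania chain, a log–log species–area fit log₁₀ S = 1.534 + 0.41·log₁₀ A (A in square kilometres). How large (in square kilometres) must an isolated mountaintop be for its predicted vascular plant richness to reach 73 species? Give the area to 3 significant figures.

6.36 square kilometres

73 = 34.2 × A^0.41  ⇒  A^0.41 = 73/34.2 = 2.135
ln A = ln(2.135) / 0.41 = 0.7583 / 0.41 = 1.8495
A = e^1.8495 ≈ 6.357 square kilometres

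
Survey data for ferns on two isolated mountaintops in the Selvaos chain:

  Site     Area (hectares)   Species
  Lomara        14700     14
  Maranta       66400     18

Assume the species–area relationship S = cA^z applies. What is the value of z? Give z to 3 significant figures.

0.167

Taking logs: ln S = ln c + z ln A, so z = (ln S₂ − ln S₁)/(ln A₂ − ln A₁).
z = ln(18/14) / ln(66400/14700) = ln(1.286) / ln(4.517) = 0.2513 / 1.5078 = 0.1667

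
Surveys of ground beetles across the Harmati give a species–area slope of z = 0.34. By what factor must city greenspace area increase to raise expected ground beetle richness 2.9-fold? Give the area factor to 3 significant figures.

22.9

(A₂/A₁)^0.34 = 2.9, so A₂/A₁ = 2.9^(1/0.34) = 2.9^2.941
ln(A₂/A₁) = ln 2.9 / 0.34 = 1.0647 / 0.34 = 3.1315
A₂/A₁ = e^3.1315 ≈ 22.91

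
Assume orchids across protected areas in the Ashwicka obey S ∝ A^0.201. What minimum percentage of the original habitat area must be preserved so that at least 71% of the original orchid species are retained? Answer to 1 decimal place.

Need (A_new/A_old)^0.201 = 0.71, so A_new/A_old = 0.71^(1/0.201) = 0.71^4.975
ln(A_new/A_old) = ln 0.71 / 0.201 = -0.3425 / 0.201 = -1.7039
A_new/A_old = e^-1.7039 ≈ 0.182

18.2%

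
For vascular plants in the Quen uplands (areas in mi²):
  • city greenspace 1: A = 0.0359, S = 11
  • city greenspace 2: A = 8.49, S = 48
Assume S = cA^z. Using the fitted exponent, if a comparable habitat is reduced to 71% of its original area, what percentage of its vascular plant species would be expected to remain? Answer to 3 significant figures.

z = ln(48/11) / ln(8.49/0.0359) = 1.4733 / 5.4659 = 0.2695
S_new/S_old = (A_new/A_old)^z = 0.71^0.2695 = exp(0.2695 × -0.3425) = 0.9118

91.2%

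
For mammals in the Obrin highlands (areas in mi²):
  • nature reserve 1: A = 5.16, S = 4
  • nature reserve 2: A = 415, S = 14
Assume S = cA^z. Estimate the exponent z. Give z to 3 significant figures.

Taking logs: ln S = ln c + z ln A, so z = (ln S₂ − ln S₁)/(ln A₂ − ln A₁).
z = ln(14/4) / ln(415/5.16) = ln(3.5) / ln(80.43) = 1.2528 / 4.3873 = 0.2855

0.286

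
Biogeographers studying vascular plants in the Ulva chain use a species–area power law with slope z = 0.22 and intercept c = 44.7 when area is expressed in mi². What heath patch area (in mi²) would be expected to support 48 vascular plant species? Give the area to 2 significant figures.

1.4 mi²

48 = 44.7 × A^0.22  ⇒  A^0.22 = 48/44.7 = 1.074
ln A = ln(1.074) / 0.22 = 0.0712 / 0.22 = 0.3238
A = e^0.3238 ≈ 1.382 mi²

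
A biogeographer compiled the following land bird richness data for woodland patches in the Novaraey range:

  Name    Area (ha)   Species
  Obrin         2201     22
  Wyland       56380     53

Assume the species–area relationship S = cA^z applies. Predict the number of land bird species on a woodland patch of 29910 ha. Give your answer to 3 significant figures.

z = ln(53/22) / ln(56380/2201) = 0.8792 / 3.2432 = 0.2711
c = 22 / 2201^0.2711 = 22 / 8.058 = 2.73
S₃ = 2.73 × 29910^0.2711 = 2.73 × 16.35 ≈ 44.63

44.6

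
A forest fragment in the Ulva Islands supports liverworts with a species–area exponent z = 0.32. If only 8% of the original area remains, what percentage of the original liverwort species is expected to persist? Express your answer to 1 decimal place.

S_new/S_old = (A_new/A_old)^z = 0.08^0.32
= exp(0.32 × ln 0.08) = exp(0.32 × -2.5257) = exp(-0.8082) ≈ 0.4456

44.6%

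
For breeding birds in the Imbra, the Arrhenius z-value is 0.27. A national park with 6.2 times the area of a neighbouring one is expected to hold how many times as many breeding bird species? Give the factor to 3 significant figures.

1.64

S₂/S₁ = (A₂/A₁)^z = 6.2^0.27
ln(S₂/S₁) = 0.27 × ln 6.2 = 0.27 × 1.8245 = 0.4926
S₂/S₁ = e^0.4926 ≈ 1.637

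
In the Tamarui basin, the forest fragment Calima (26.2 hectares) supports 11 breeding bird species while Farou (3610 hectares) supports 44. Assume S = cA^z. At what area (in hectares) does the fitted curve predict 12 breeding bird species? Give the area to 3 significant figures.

35.7 hectares

z = ln(44/11) / ln(3610/26.2) = 1.3863 / 4.9257 = 0.2814
c = 11 / 26.2^0.2814 = 11 / 2.507 = 4.388
A = (12/4.388)^(1/0.2814) ⇒ ln A = ln(2.735)/0.2814 = 3.5749
A = e^3.5749 ≈ 35.69 hectares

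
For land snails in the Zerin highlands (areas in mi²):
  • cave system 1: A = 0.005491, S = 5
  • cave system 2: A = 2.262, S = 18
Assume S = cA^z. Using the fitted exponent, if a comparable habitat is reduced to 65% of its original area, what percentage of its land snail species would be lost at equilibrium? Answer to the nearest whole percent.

z = ln(18/5) / ln(2.262/0.005491) = 1.2809 / 6.0209 = 0.2127
S_new/S_old = (A_new/A_old)^z = 0.65^0.2127 = exp(0.2127 × -0.4308) = 0.9124
Fraction lost = 1 − 0.9124 = 0.08757

9%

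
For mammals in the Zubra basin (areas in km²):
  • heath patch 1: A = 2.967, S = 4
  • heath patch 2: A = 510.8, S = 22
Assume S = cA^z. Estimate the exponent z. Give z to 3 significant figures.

0.331

Taking logs: ln S = ln c + z ln A, so z = (ln S₂ − ln S₁)/(ln A₂ − ln A₁).
z = ln(22/4) / ln(510.8/2.967) = ln(5.5) / ln(172.2) = 1.7047 / 5.1484 = 0.3311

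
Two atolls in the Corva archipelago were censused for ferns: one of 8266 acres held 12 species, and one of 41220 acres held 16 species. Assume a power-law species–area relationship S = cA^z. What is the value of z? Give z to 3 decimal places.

0.179

Taking logs: ln S = ln c + z ln A, so z = (ln S₂ − ln S₁)/(ln A₂ − ln A₁).
z = ln(16/12) / ln(41220/8266) = ln(1.333) / ln(4.987) = 0.2877 / 1.6068 = 0.1790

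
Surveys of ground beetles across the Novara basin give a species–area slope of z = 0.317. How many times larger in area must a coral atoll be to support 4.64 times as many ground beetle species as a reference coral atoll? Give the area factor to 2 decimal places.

(A₂/A₁)^0.317 = 4.64, so A₂/A₁ = 4.64^(1/0.317) = 4.64^3.155
ln(A₂/A₁) = ln 4.64 / 0.317 = 1.5347 / 0.317 = 4.8414
A₂/A₁ = e^4.8414 ≈ 126.6

126.64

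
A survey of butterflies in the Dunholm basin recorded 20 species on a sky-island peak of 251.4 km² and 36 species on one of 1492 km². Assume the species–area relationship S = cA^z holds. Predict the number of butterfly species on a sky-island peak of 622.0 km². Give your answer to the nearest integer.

27

z = ln(36/20) / ln(1492/251.4) = 0.5878 / 1.7808 = 0.3301
c = 20 / 251.4^0.3301 = 20 / 6.198 = 3.227
S₃ = 3.227 × 622^0.3301 = 3.227 × 8.359 ≈ 26.97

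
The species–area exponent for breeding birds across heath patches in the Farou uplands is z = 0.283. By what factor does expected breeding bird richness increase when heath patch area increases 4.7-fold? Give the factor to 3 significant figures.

S₂/S₁ = (A₂/A₁)^z = 4.7^0.283
ln(S₂/S₁) = 0.283 × ln 4.7 = 0.283 × 1.5476 = 0.4380
S₂/S₁ = e^0.4380 ≈ 1.55

1.55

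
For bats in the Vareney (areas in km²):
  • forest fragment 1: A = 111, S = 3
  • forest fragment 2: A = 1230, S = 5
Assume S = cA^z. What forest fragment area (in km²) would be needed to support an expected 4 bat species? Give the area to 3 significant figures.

430 km²

z = ln(5/3) / ln(1230/111) = 0.5108 / 2.4052 = 0.2124
c = 3 / 111^0.2124 = 3 / 2.719 = 1.103
A = (4/1.103)^(1/0.2124) ⇒ ln A = ln(3.625)/0.2124 = 6.0641
A = e^6.0641 ≈ 430.1 km²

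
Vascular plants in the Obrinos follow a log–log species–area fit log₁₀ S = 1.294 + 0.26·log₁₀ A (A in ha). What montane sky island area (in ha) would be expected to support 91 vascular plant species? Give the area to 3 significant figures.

91 = 19.68 × A^0.26  ⇒  A^0.26 = 91/19.68 = 4.624
ln A = ln(4.624) / 0.26 = 1.5313 / 0.26 = 5.8897
A = e^5.8897 ≈ 361.3 ha

361 ha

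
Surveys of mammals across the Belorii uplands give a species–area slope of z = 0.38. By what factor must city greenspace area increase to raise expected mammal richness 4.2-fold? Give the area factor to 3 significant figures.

(A₂/A₁)^0.38 = 4.2, so A₂/A₁ = 4.2^(1/0.38) = 4.2^2.632
ln(A₂/A₁) = ln 4.2 / 0.38 = 1.4351 / 0.38 = 3.7765
A₂/A₁ = e^3.7765 ≈ 43.66

43.7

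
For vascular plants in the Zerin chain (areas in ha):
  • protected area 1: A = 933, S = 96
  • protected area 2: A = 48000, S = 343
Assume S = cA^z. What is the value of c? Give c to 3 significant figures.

z = ln(S₂/S₁) / ln(A₂/A₁) = ln(343/96) / ln(48000/933) = 1.2734 / 3.9406 = 0.3231
c = S₁ / A₁^z = 96 / 933^0.3231 = 96 / 9.114 = 10.53

10.5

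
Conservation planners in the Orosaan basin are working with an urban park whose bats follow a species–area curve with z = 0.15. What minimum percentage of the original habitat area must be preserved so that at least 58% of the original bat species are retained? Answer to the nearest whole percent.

Need (A_new/A_old)^0.15 = 0.58, so A_new/A_old = 0.58^(1/0.15) = 0.58^6.667
ln(A_new/A_old) = ln 0.58 / 0.15 = -0.5447 / 0.15 = -3.6315
A_new/A_old = e^-3.6315 ≈ 0.02648

3%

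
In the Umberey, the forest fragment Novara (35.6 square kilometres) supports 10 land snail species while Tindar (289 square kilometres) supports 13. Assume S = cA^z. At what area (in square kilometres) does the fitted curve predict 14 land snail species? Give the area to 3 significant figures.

z = ln(13/10) / ln(289/35.6) = 0.2624 / 2.0941 = 0.1253
c = 10 / 35.6^0.1253 = 10 / 1.565 = 6.392
A = (14/6.392)^(1/0.1253) ⇒ ln A = ln(2.19)/0.1253 = 6.2579
A = e^6.2579 ≈ 522.1 square kilometres

522 square kilometres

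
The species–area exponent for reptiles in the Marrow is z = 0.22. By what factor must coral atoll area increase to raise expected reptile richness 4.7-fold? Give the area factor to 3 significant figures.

1130

(A₂/A₁)^0.22 = 4.7, so A₂/A₁ = 4.7^(1/0.22) = 4.7^4.545
ln(A₂/A₁) = ln 4.7 / 0.22 = 1.5476 / 0.22 = 7.0344
A₂/A₁ = e^7.0344 ≈ 1135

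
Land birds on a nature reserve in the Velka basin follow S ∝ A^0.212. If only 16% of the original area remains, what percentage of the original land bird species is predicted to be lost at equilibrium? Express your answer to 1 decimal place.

32.2%

S_new/S_old = (A_new/A_old)^z = 0.16^0.212
= exp(0.212 × ln 0.16) = exp(0.212 × -1.8326) = exp(-0.3885) ≈ 0.6781
Fraction lost = 1 − 0.6781 = 0.3219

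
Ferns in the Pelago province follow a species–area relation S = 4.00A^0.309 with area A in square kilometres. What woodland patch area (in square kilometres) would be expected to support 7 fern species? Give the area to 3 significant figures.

7 = 4 × A^0.309  ⇒  A^0.309 = 7/4 = 1.75
ln A = ln(1.75) / 0.309 = 0.5596 / 0.309 = 1.8111
A = e^1.8111 ≈ 6.117 square kilometres

6.12 square kilometres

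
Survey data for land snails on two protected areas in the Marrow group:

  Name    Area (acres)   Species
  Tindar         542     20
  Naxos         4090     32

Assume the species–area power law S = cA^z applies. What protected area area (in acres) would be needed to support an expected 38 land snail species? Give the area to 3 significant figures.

z = ln(32/20) / ln(4090/542) = 0.4700 / 2.0210 = 0.2326
c = 20 / 542^0.2326 = 20 / 4.323 = 4.626
A = (38/4.626)^(1/0.2326) ⇒ ln A = ln(8.214)/0.2326 = 9.0553
A = e^9.0553 ≈ 8563 acres

8560 acres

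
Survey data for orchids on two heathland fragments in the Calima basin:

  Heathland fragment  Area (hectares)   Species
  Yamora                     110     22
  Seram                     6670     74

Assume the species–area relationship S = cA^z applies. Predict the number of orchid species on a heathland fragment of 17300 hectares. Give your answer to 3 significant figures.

98.1

z = ln(74/22) / ln(6670/110) = 1.2130 / 4.1049 = 0.2955
c = 22 / 110^0.2955 = 22 / 4.011 = 5.485
S₃ = 5.485 × 17300^0.2955 = 5.485 × 17.88 ≈ 98.07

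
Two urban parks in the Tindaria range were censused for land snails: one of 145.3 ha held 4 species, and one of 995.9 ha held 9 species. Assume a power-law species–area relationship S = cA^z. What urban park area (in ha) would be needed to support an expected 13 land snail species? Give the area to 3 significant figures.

2380 ha

z = ln(9/4) / ln(995.9/145.3) = 0.8109 / 1.9248 = 0.4213
c = 4 / 145.3^0.4213 = 4 / 8.146 = 0.491
A = (13/0.491)^(1/0.4213) ⇒ ln A = ln(26.48)/0.4213 = 7.7765
A = e^7.7765 ≈ 2384 ha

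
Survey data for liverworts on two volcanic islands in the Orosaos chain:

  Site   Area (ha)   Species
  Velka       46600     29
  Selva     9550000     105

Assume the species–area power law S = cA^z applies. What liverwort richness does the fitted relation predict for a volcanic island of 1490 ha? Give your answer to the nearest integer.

z = ln(105/29) / ln(9550000/46600) = 1.2867 / 5.3227 = 0.2417
c = 29 / 46600^0.2417 = 29 / 13.44 = 2.157
S₃ = 2.157 × 1490^0.2417 = 2.157 × 5.849 ≈ 12.62

13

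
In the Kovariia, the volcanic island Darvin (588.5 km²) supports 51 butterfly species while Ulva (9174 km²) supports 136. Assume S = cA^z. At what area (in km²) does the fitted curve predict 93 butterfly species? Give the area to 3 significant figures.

3160 km²

z = ln(136/51) / ln(9174/588.5) = 0.9808 / 2.7466 = 0.3571
c = 51 / 588.5^0.3571 = 51 / 9.752 = 5.229
A = (93/5.229)^(1/0.3571) ⇒ ln A = ln(17.78)/0.3571 = 8.0599
A = e^8.0599 ≈ 3165 km²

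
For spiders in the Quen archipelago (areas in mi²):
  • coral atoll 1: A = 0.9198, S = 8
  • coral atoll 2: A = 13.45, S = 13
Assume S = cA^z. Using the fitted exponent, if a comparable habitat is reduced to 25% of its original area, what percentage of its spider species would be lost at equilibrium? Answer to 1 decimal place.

z = ln(13/8) / ln(13.45/0.9198) = 0.4855 / 2.6826 = 0.1810
S_new/S_old = (A_new/A_old)^z = 0.25^0.1810 = exp(0.1810 × -1.3863) = 0.7781
Fraction lost = 1 − 0.7781 = 0.2219

22.2%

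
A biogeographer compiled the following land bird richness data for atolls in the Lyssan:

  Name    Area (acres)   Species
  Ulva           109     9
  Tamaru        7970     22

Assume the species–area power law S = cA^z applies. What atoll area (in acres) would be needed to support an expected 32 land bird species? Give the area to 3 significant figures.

z = ln(22/9) / ln(7970/109) = 0.8938 / 4.2921 = 0.2082
c = 9 / 109^0.2082 = 9 / 2.656 = 3.388
A = (32/3.388)^(1/0.2082) ⇒ ln A = ln(9.445)/0.2082 = 10.7827
A = e^10.7827 ≈ 48180 acres

48200 acres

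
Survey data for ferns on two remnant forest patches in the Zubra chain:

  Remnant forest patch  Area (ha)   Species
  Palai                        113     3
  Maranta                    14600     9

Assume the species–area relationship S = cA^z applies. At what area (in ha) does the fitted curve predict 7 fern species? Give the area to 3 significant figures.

z = ln(9/3) / ln(14600/113) = 1.0986 / 4.8614 = 0.2260
c = 3 / 113^0.2260 = 3 / 2.911 = 1.031
A = (7/1.031)^(1/0.2260) ⇒ ln A = ln(6.791)/0.2260 = 8.4767
A = e^8.4767 ≈ 4802 ha

4800 ha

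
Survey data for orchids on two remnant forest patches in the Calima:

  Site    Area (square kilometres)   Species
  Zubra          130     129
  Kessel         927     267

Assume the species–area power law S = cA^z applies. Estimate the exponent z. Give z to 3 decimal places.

Taking logs: ln S = ln c + z ln A, so z = (ln S₂ − ln S₁)/(ln A₂ − ln A₁).
z = ln(267/129) / ln(927/130) = ln(2.07) / ln(7.131) = 0.7274 / 1.9644 = 0.3703

0.370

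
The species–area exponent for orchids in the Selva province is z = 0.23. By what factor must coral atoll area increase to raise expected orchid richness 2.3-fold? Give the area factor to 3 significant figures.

37.4

(A₂/A₁)^0.23 = 2.3, so A₂/A₁ = 2.3^(1/0.23) = 2.3^4.348
ln(A₂/A₁) = ln 2.3 / 0.23 = 0.8329 / 0.23 = 3.6213
A₂/A₁ = e^3.6213 ≈ 37.39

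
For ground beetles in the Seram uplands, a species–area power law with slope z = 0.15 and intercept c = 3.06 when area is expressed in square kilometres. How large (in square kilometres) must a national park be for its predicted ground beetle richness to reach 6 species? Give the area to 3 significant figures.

89.0 square kilometres

6 = 3.06 × A^0.15  ⇒  A^0.15 = 6/3.06 = 1.961
ln A = ln(1.961) / 0.15 = 0.6733 / 0.15 = 4.4890
A = e^4.4890 ≈ 89.03 square kilometres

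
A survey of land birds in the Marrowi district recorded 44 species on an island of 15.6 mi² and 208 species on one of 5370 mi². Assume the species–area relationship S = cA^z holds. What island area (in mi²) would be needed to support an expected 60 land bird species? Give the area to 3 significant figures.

z = ln(208/44) / ln(5370/15.6) = 1.5533 / 5.8413 = 0.2659
c = 44 / 15.6^0.2659 = 44 / 2.076 = 21.19
A = (60/21.19)^(1/0.2659) ⇒ ln A = ln(2.831)/0.2659 = 3.9136
A = e^3.9136 ≈ 50.08 mi²

50.1 mi²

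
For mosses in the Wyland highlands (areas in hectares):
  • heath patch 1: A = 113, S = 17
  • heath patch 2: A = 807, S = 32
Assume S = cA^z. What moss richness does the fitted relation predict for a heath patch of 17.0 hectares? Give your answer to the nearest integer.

z = ln(32/17) / ln(807/113) = 0.6325 / 1.9659 = 0.3217
c = 17 / 113^0.3217 = 17 / 4.577 = 3.714
S₃ = 3.714 × 17^0.3217 = 3.714 × 2.488 ≈ 9.242

9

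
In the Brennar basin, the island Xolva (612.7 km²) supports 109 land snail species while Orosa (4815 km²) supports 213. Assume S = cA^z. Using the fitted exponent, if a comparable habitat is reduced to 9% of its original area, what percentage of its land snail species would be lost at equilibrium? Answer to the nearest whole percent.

z = ln(213/109) / ln(4815/612.7) = 0.6699 / 2.0616 = 0.3250
S_new/S_old = (A_new/A_old)^z = 0.09^0.3250 = exp(0.3250 × -2.4079) = 0.4573
Fraction lost = 1 − 0.4573 = 0.5427

54%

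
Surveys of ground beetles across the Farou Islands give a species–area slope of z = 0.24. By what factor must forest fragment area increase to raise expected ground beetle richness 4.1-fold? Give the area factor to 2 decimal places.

357.49

(A₂/A₁)^0.24 = 4.1, so A₂/A₁ = 4.1^(1/0.24) = 4.1^4.167
ln(A₂/A₁) = ln 4.1 / 0.24 = 1.4110 / 0.24 = 5.8791
A₂/A₁ = e^5.8791 ≈ 357.5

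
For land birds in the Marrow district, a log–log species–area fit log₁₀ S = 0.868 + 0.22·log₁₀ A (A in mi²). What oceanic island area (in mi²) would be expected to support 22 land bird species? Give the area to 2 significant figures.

22 = 7.379 × A^0.22  ⇒  A^0.22 = 22/7.379 = 2.981
ln A = ln(2.981) / 0.22 = 1.0924 / 0.22 = 4.9654
A = e^4.9654 ≈ 143.4 mi²

140 mi²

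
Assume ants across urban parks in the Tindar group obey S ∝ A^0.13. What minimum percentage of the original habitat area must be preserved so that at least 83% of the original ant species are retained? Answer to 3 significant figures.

Need (A_new/A_old)^0.13 = 0.83, so A_new/A_old = 0.83^(1/0.13) = 0.83^7.692
ln(A_new/A_old) = ln 0.83 / 0.13 = -0.1863 / 0.13 = -1.4333
A_new/A_old = e^-1.4333 ≈ 0.2385

23.9%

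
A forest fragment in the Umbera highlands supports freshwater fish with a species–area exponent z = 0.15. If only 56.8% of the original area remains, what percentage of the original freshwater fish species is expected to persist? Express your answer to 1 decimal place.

91.9%

S_new/S_old = (A_new/A_old)^z = 0.568^0.15
= exp(0.15 × ln 0.568) = exp(0.15 × -0.5656) = exp(-0.0848) ≈ 0.9187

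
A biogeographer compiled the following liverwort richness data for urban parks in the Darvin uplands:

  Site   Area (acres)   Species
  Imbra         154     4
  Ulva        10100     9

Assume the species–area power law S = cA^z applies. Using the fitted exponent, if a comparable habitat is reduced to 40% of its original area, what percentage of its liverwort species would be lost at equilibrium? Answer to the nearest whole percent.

z = ln(9/4) / ln(10100/154) = 0.8109 / 4.1833 = 0.1938
S_new/S_old = (A_new/A_old)^z = 0.4^0.1938 = exp(0.1938 × -0.9163) = 0.8373
Fraction lost = 1 − 0.8373 = 0.1627

16%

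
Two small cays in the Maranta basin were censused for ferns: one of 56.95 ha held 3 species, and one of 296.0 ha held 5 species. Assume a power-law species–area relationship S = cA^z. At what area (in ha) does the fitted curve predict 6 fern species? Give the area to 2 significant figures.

530 ha

z = ln(5/3) / ln(296/56.95) = 0.5108 / 1.6482 = 0.3099
c = 3 / 56.95^0.3099 = 3 / 3.5 = 0.8571
A = (6/0.8571)^(1/0.3099) ⇒ ln A = ln(7)/0.3099 = 6.2786
A = e^6.2786 ≈ 533.1 ha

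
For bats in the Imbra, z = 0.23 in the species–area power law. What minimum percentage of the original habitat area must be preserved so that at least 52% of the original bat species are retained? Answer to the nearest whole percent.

6%

Need (A_new/A_old)^0.23 = 0.52, so A_new/A_old = 0.52^(1/0.23) = 0.52^4.348
ln(A_new/A_old) = ln 0.52 / 0.23 = -0.6539 / 0.23 = -2.8432
A_new/A_old = e^-2.8432 ≈ 0.05824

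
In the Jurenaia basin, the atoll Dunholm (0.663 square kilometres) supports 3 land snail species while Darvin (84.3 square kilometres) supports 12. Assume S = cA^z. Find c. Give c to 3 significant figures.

z = ln(S₂/S₁) / ln(A₂/A₁) = ln(12/3) / ln(84.3/0.663) = 1.3863 / 4.8454 = 0.2861
c = S₁ / A₁^z = 3 / 0.663^0.2861 = 3 / 0.8891 = 3.374

3.37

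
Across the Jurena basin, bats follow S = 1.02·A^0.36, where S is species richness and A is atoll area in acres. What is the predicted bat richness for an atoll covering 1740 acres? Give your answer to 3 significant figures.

15.0

S = 1.02 × 1740^0.36 = 1.02 × 14.68 ≈ 14.97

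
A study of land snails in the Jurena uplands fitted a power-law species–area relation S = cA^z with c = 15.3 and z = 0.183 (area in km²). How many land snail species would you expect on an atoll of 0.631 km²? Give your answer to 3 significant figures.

S = 15.3 × 0.631^0.183 = 15.3 × 0.9192 ≈ 14.06

14.1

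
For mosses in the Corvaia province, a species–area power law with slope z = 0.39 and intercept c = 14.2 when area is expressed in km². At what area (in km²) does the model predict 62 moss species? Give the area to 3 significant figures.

62 = 14.2 × A^0.39  ⇒  A^0.39 = 62/14.2 = 4.366
ln A = ln(4.366) / 0.39 = 1.4739 / 0.39 = 3.7792
A = e^3.7792 ≈ 43.78 km²

43.8 km²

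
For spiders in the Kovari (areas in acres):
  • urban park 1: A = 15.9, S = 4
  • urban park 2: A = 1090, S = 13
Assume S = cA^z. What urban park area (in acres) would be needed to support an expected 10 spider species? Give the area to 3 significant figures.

425 acres

z = ln(13/4) / ln(1090/15.9) = 1.1787 / 4.2276 = 0.2788
c = 4 / 15.9^0.2788 = 4 / 2.162 = 1.85
A = (10/1.85)^(1/0.2788) ⇒ ln A = ln(5.406)/0.2788 = 6.0529
A = e^6.0529 ≈ 425.3 acres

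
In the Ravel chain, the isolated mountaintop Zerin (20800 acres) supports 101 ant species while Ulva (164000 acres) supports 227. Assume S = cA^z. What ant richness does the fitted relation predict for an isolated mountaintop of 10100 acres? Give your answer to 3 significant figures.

z = ln(227/101) / ln(164000/20800) = 0.8098 / 2.0649 = 0.3922
c = 101 / 20800^0.3922 = 101 / 49.37 = 2.046
S₃ = 2.046 × 10100^0.3922 = 2.046 × 37.19 ≈ 76.08

76.1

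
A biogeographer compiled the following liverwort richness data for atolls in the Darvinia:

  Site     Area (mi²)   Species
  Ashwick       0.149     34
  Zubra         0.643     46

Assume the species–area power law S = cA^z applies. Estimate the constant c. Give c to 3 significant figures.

50.4

z = ln(S₂/S₁) / ln(A₂/A₁) = ln(46/34) / ln(0.643/0.149) = 0.3023 / 1.4622 = 0.2067
c = S₁ / A₁^z = 34 / 0.149^0.2067 = 34 / 0.6746 = 50.4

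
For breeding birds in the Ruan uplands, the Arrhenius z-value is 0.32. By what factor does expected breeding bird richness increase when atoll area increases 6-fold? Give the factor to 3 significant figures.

S₂/S₁ = (A₂/A₁)^z = 6^0.32
ln(S₂/S₁) = 0.32 × ln 6 = 0.32 × 1.7918 = 0.5734
S₂/S₁ = e^0.5734 ≈ 1.774

1.77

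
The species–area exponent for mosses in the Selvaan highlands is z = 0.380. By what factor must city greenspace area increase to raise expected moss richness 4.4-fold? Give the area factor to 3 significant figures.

(A₂/A₁)^0.38 = 4.4, so A₂/A₁ = 4.4^(1/0.38) = 4.4^2.632
ln(A₂/A₁) = ln 4.4 / 0.38 = 1.4816 / 0.38 = 3.8990
A₂/A₁ = e^3.8990 ≈ 49.35

49.4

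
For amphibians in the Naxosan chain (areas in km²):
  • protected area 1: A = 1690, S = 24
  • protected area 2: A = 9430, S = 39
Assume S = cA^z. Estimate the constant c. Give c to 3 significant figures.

2.94

z = ln(S₂/S₁) / ln(A₂/A₁) = ln(39/24) / ln(9430/1690) = 0.4855 / 1.7192 = 0.2824
c = S₁ / A₁^z = 24 / 1690^0.2824 = 24 / 8.158 = 2.942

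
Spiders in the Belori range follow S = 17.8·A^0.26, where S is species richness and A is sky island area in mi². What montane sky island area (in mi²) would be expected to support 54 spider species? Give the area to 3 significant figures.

71.4 mi²

54 = 17.8 × A^0.26  ⇒  A^0.26 = 54/17.8 = 3.034
ln A = ln(3.034) / 0.26 = 1.1098 / 0.26 = 4.2684
A = e^4.2684 ≈ 71.41 mi²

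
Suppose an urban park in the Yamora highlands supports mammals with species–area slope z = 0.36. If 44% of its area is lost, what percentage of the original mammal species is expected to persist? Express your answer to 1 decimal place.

S_new/S_old = (A_new/A_old)^z = 0.56^0.36
= exp(0.36 × ln 0.56) = exp(0.36 × -0.5798) = exp(-0.2087) ≈ 0.8116

81.2%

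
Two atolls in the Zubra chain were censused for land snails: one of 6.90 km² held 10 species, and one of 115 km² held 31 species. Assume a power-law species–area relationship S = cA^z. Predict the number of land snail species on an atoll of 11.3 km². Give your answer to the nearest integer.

12

z = ln(31/10) / ln(115/6.9) = 1.1314 / 2.8134 = 0.4021
c = 10 / 6.9^0.4021 = 10 / 2.174 = 4.599
S₃ = 4.599 × 11.3^0.4021 = 4.599 × 2.651 ≈ 12.19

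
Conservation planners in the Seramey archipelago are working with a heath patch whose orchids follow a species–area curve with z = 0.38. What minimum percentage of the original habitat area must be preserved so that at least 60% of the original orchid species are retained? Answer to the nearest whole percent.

Need (A_new/A_old)^0.38 = 0.6, so A_new/A_old = 0.6^(1/0.38) = 0.6^2.632
ln(A_new/A_old) = ln 0.6 / 0.38 = -0.5108 / 0.38 = -1.3443
A_new/A_old = e^-1.3443 ≈ 0.2607

26%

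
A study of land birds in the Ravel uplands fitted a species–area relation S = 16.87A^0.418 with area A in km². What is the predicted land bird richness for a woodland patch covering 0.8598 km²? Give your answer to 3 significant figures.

15.8

S = 16.87 × 0.8598^0.418
ln S = ln 16.87 + 0.418 × ln 0.8598 = 2.8255 + 0.418 × -0.1511 = 2.7624
S = e^2.7624 ≈ 15.84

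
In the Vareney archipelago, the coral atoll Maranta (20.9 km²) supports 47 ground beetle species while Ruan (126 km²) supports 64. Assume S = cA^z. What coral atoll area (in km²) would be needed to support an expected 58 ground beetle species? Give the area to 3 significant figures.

71.1 km²

z = ln(64/47) / ln(126/20.9) = 0.3087 / 1.7965 = 0.1719
c = 47 / 20.9^0.1719 = 47 / 1.686 = 27.88
A = (58/27.88)^(1/0.1719) ⇒ ln A = ln(2.081)/0.1719 = 4.2635
A = e^4.2635 ≈ 71.06 km²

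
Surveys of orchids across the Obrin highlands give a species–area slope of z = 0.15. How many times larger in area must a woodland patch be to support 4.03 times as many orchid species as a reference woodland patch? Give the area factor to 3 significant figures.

10800

(A₂/A₁)^0.15 = 4.03, so A₂/A₁ = 4.03^(1/0.15) = 4.03^6.667
ln(A₂/A₁) = ln 4.03 / 0.15 = 1.3938 / 0.15 = 9.2918
A₂/A₁ = e^9.2918 ≈ 10848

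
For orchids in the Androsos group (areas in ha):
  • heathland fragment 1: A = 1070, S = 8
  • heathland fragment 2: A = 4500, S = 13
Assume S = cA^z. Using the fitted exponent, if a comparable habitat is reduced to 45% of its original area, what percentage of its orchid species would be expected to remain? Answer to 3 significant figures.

z = ln(13/8) / ln(4500/1070) = 0.4855 / 1.4364 = 0.3380
S_new/S_old = (A_new/A_old)^z = 0.45^0.3380 = exp(0.3380 × -0.7985) = 0.7635

76.3%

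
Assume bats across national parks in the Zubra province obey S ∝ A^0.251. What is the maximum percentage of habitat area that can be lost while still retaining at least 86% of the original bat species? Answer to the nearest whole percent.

Need (A_new/A_old)^0.251 = 0.86, so A_new/A_old = 0.86^(1/0.251) = 0.86^3.984
ln(A_new/A_old) = ln 0.86 / 0.251 = -0.1508 / 0.251 = -0.6009
A_new/A_old = e^-0.6009 ≈ 0.5483
Fraction that can be lost = 1 − 0.5483 = 0.4517

45%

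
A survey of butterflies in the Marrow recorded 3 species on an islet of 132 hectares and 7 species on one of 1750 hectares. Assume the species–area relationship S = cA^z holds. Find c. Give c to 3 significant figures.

0.605

z = ln(S₂/S₁) / ln(A₂/A₁) = ln(7/3) / ln(1750/132) = 0.8473 / 2.5846 = 0.3278
c = S₁ / A₁^z = 3 / 132^0.3278 = 3 / 4.957 = 0.6052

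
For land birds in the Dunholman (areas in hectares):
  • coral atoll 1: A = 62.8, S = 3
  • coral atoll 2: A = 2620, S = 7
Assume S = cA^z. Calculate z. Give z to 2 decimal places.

0.23

Taking logs: ln S = ln c + z ln A, so z = (ln S₂ − ln S₁)/(ln A₂ − ln A₁).
z = ln(7/3) / ln(2620/62.8) = ln(2.333) / ln(41.72) = 0.8473 / 3.7310 = 0.2271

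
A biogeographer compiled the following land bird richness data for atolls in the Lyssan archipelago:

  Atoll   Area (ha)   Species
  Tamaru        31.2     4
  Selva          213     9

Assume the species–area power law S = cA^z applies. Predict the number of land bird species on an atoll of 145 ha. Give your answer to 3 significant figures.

7.65

z = ln(9/4) / ln(213/31.2) = 0.8109 / 1.9209 = 0.4222
c = 4 / 31.2^0.4222 = 4 / 4.273 = 0.936
S₃ = 0.936 × 145^0.4222 = 0.936 × 8.174 ≈ 7.651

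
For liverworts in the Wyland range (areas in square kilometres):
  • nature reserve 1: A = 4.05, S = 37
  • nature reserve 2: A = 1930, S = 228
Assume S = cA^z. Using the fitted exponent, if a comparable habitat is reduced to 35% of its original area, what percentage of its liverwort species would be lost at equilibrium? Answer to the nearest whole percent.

z = ln(228/37) / ln(1930/4.05) = 1.8184 / 6.1666 = 0.2949
S_new/S_old = (A_new/A_old)^z = 0.35^0.2949 = exp(0.2949 × -1.0498) = 0.7338
Fraction lost = 1 − 0.7338 = 0.2662

27%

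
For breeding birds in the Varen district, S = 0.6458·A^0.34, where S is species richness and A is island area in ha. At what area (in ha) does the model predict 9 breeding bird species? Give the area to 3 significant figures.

9 = 0.6458 × A^0.34  ⇒  A^0.34 = 9/0.6458 = 13.94
ln A = ln(13.94) / 0.34 = 2.6345 / 0.34 = 7.7485
A = e^7.7485 ≈ 2318 ha

2320 ha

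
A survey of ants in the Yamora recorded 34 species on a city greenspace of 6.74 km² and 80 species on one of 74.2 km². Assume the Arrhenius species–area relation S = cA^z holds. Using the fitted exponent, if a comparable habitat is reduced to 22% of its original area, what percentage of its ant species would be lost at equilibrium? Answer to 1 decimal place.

41.7%

z = ln(80/34) / ln(74.2/6.74) = 0.8557 / 2.3987 = 0.3567
S_new/S_old = (A_new/A_old)^z = 0.22^0.3567 = exp(0.3567 × -1.5141) = 0.5827
Fraction lost = 1 − 0.5827 = 0.4173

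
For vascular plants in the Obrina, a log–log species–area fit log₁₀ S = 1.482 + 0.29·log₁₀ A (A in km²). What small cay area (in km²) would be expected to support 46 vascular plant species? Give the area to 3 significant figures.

46 = 30.34 × A^0.29  ⇒  A^0.29 = 46/30.34 = 1.516
ln A = ln(1.516) / 0.29 = 0.4162 / 0.29 = 1.4352
A = e^1.4352 ≈ 4.201 km²

4.20 km²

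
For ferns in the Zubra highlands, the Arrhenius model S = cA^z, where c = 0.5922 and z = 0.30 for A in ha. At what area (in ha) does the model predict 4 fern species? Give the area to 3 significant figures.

4 = 0.5922 × A^0.3  ⇒  A^0.3 = 4/0.5922 = 6.754
ln A = ln(6.754) / 0.3 = 1.9102 / 0.3 = 6.3674
A = e^6.3674 ≈ 582.5 ha

583 ha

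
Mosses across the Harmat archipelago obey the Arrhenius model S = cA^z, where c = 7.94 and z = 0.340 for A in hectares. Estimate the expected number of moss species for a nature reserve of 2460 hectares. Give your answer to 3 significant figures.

S = 7.94 × 2460^0.34 = 7.94 × 14.22 ≈ 112.9

113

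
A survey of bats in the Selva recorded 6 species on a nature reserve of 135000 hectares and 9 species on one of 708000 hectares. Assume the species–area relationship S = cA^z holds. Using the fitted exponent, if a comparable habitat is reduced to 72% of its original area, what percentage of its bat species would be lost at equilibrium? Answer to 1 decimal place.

z = ln(9/6) / ln(708000/135000) = 0.4055 / 1.6572 = 0.2447
S_new/S_old = (A_new/A_old)^z = 0.72^0.2447 = exp(0.2447 × -0.3285) = 0.9228
Fraction lost = 1 − 0.9228 = 0.07723

7.7%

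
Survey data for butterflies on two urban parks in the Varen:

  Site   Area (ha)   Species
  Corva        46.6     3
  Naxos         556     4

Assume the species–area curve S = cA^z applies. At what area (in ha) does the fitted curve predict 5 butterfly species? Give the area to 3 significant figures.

z = ln(4/3) / ln(556/46.6) = 0.2877 / 2.4792 = 0.1160
c = 3 / 46.6^0.1160 = 3 / 1.562 = 1.921
A = (5/1.921)^(1/0.1160) ⇒ ln A = ln(2.603)/0.1160 = 8.2438
A = e^8.2438 ≈ 3804 ha

3800 ha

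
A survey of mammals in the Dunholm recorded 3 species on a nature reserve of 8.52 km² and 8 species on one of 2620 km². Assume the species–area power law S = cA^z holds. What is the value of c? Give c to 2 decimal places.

2.08

z = ln(S₂/S₁) / ln(A₂/A₁) = ln(8/3) / ln(2620/8.52) = 0.9808 / 5.7285 = 0.1712
c = S₁ / A₁^z = 3 / 8.52^0.1712 = 3 / 1.443 = 2.079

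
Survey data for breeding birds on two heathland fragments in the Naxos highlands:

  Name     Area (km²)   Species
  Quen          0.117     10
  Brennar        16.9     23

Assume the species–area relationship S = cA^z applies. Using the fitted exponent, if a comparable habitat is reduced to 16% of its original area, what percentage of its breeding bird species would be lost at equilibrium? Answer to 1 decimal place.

z = ln(23/10) / ln(16.9/0.117) = 0.8329 / 4.9729 = 0.1675
S_new/S_old = (A_new/A_old)^z = 0.16^0.1675 = exp(0.1675 × -1.8326) = 0.7357
Fraction lost = 1 − 0.7357 = 0.2643

26.4%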